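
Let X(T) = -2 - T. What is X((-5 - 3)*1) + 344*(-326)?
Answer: -112138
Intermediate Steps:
X((-5 - 3)*1) + 344*(-326) = (-2 - (-5 - 3)) + 344*(-326) = (-2 - (-8)) - 112144 = (-2 - 1*(-8)) - 112144 = (-2 + 8) - 112144 = 6 - 112144 = -112138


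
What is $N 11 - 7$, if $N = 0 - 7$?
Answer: $-84$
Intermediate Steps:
$N = -7$
$N 11 - 7 = \left(-7\right) 11 - 7 = -77 - 7 = -84$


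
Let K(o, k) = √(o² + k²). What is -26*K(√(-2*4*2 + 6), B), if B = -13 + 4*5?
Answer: -26*√39 ≈ -162.37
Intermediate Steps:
B = 7 (B = -13 + 20 = 7)
K(o, k) = √(k² + o²)
-26*K(√(-2*4*2 + 6), B) = -26*√(7² + (√(-2*4*2 + 6))²) = -26*√(49 + (√(-8*2 + 6))²) = -26*√(49 + (√(-16 + 6))²) = -26*√(49 + (√(-10))²) = -26*√(49 + (I*√10)²) = -26*√(49 - 10) = -26*√39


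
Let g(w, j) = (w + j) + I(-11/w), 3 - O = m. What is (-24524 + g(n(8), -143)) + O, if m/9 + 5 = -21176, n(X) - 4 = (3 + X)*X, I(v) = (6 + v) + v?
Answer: 7638887/46 ≈ 1.6606e+5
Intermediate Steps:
I(v) = 6 + 2*v
n(X) = 4 + X*(3 + X) (n(X) = 4 + (3 + X)*X = 4 + X*(3 + X))
m = -190629 (m = -45 + 9*(-21176) = -45 - 190584 = -190629)
O = 190632 (O = 3 - 1*(-190629) = 3 + 190629 = 190632)
g(w, j) = 6 + j + w - 22/w (g(w, j) = (w + j) + (6 + 2*(-11/w)) = (j + w) + (6 - 22/w) = 6 + j + w - 22/w)
(-24524 + g(n(8), -143)) + O = (-24524 + (6 - 143 + (4 + 8² + 3*8) - 22/(4 + 8² + 3*8))) + 190632 = (-24524 + (6 - 143 + (4 + 64 + 24) - 22/(4 + 64 + 24))) + 190632 = (-24524 + (6 - 143 + 92 - 22/92)) + 190632 = (-24524 + (6 - 143 + 92 - 22*1/92)) + 190632 = (-24524 + (6 - 143 + 92 - 11/46)) + 190632 = (-24524 - 2081/46) + 190632 = -1130185/46 + 190632 = 7638887/46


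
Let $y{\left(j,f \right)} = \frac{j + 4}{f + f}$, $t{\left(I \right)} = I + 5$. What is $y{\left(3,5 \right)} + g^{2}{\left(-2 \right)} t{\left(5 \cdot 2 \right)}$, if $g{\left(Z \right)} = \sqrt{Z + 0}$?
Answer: $- \frac{293}{10} \approx -29.3$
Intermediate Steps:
$t{\left(I \right)} = 5 + I$
$g{\left(Z \right)} = \sqrt{Z}$
$y{\left(j,f \right)} = \frac{4 + j}{2 f}$
$y{\left(3,5 \right)} + g^{2}{\left(-2 \right)} t{\left(5 \cdot 2 \right)} = \frac{4 + 3}{2 \cdot 5} + \left(\sqrt{-2}\right)^{2} \left(5 + 5 \cdot 2\right) = \frac{1}{2} \cdot \frac{1}{5} \cdot 7 + \left(i \sqrt{2}\right)^{2} \left(5 + 10\right) = \frac{7}{10} - 30 = - \frac{293}{10}$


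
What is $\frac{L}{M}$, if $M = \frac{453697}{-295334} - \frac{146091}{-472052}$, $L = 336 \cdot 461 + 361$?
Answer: $- \frac{10822422487209788}{85511468425} \approx -1.2656 \cdot 10^{5}$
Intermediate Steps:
$L = 155257$ ($L = 154896 + 361 = 155257$)
$M = - \frac{85511468425}{69706502684}$ ($M = 453697 \left(- \frac{1}{295334}\right) - - \frac{146091}{472052} = - \frac{453697}{295334} + \frac{146091}{472052} = - \frac{85511468425}{69706502684} \approx -1.2267$)
$\frac{L}{M} = \frac{155257}{- \frac{85511468425}{69706502684}} = 155257 \left(- \frac{69706502684}{85511468425}\right) = - \frac{10822422487209788}{85511468425}$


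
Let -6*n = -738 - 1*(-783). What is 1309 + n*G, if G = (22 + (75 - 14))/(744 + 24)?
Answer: 669793/512 ≈ 1308.2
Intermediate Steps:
n = -15/2 (n = -(-738 - 1*(-783))/6 = -(-738 + 783)/6 = -1/6*45 = -15/2 ≈ -7.5000)
G = 83/768 (G = (22 + 61)/768 = 83*(1/768) = 83/768 ≈ 0.10807)
1309 + n*G = 1309 - 15/2*83/768 = 1309 - 415/512 = 669793/512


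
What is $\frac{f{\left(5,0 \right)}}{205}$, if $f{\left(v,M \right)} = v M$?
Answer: $0$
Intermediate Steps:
$f{\left(v,M \right)} = M v$
$\frac{f{\left(5,0 \right)}}{205} = \frac{0 \cdot 5}{205} = 0 \cdot \frac{1}{205} = 0$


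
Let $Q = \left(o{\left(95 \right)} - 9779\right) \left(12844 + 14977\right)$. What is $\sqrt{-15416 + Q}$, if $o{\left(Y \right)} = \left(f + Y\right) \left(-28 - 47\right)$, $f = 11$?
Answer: $5 i \sqrt{19730157} \approx 22209.0 i$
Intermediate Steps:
$o{\left(Y \right)} = -825 - 75 Y$ ($o{\left(Y \right)} = \left(11 + Y\right) \left(-28 - 47\right) = \left(11 + Y\right) \left(-75\right) = -825 - 75 Y$)
$Q = -493238509$ ($Q = \left(\left(-825 - 7125\right) - 9779\right) \left(12844 + 14977\right) = \left(\left(-825 - 7125\right) - 9779\right) 27821 = \left(-7950 - 9779\right) 27821 = \left(-17729\right) 27821 = -493238509$)
$\sqrt{-15416 + Q} = \sqrt{-15416 - 493238509} = \sqrt{-493253925} = 5 i \sqrt{19730157}$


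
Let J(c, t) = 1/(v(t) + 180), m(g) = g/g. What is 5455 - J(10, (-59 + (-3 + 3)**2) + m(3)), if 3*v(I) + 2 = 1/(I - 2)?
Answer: 176081765/32279 ≈ 5455.0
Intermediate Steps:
m(g) = 1
v(I) = -2/3 + 1/(3*(-2 + I)) (v(I) = -2/3 + 1/(3*(I - 2)) = -2/3 + 1/(3*(-2 + I)))
J(c, t) = 1/(180 + (5 - 2*t)/(3*(-2 + t))) (J(c, t) = 1/((5 - 2*t)/(3*(-2 + t)) + 180) = 1/(180 + (5 - 2*t)/(3*(-2 + t))))
5455 - J(10, (-59 + (-3 + 3)**2) + m(3)) = 5455 - 3*(-2 + ((-59 + (-3 + 3)**2) + 1))/(-1075 + 538*((-59 + (-3 + 3)**2) + 1)) = 5455 - 3*(-2 + ((-59 + 0**2) + 1))/(-1075 + 538*((-59 + 0**2) + 1)) = 5455 - 3*(-2 + ((-59 + 0) + 1))/(-1075 + 538*((-59 + 0) + 1)) = 5455 - 3*(-2 + (-59 + 1))/(-1075 + 538*(-59 + 1)) = 5455 - 3*(-2 - 58)/(-1075 + 538*(-58)) = 5455 - 3*(-60)/(-1075 - 31204) = 5455 - 3*(-60)/(-32279) = 5455 - 3*(-1)*(-60)/32279 = 5455 - 1*180/32279 = 5455 - 180/32279 = 176081765/32279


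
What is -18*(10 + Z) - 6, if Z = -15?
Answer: 84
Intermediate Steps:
-18*(10 + Z) - 6 = -18*(10 - 15) - 6 = -18*(-5) - 6 = 90 - 6 = 84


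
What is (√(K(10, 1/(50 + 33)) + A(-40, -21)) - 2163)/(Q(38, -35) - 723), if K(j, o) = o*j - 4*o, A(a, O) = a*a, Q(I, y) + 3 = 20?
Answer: 2163/706 - √11022898/58598 ≈ 3.0071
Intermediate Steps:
Q(I, y) = 17 (Q(I, y) = -3 + 20 = 17)
A(a, O) = a²
K(j, o) = -4*o + j*o (K(j, o) = j*o - 4*o = -4*o + j*o)
(√(K(10, 1/(50 + 33)) + A(-40, -21)) - 2163)/(Q(38, -35) - 723) = (√((-4 + 10)/(50 + 33) + (-40)²) - 2163)/(17 - 723) = (√(6/83 + 1600) - 2163)/(-706) = (√((1/83)*6 + 1600) - 2163)*(-1/706) = (√(6/83 + 1600) - 2163)*(-1/706) = (√(132806/83) - 2163)*(-1/706) = (√11022898/83 - 2163)*(-1/706) = (-2163 + √11022898/83)*(-1/706) = 2163/706 - √11022898/58598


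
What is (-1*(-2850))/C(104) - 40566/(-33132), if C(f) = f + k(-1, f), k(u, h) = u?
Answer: 16434083/568766 ≈ 28.894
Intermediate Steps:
C(f) = -1 + f (C(f) = f - 1 = -1 + f)
(-1*(-2850))/C(104) - 40566/(-33132) = (-1*(-2850))/(-1 + 104) - 40566/(-33132) = 2850/103 - 40566*(-1/33132) = 2850*(1/103) + 6761/5522 = 2850/103 + 6761/5522 = 16434083/568766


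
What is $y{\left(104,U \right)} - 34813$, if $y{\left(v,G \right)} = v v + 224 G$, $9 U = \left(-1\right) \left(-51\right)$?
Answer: $- \frac{68183}{3} \approx -22728.0$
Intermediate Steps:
$U = \frac{17}{3}$ ($U = \frac{\left(-1\right) \left(-51\right)}{9} = \frac{1}{9} \cdot 51 = \frac{17}{3} \approx 5.6667$)
$y{\left(v,G \right)} = v^{2} + 224 G$
$y{\left(104,U \right)} - 34813 = \left(104^{2} + 224 \cdot \frac{17}{3}\right) - 34813 = \left(10816 + \frac{3808}{3}\right) - 34813 = \frac{36256}{3} - 34813 = - \frac{68183}{3}$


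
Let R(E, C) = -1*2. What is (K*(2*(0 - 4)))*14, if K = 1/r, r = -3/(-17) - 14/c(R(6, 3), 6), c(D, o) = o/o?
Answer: 1904/235 ≈ 8.1021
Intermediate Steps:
R(E, C) = -2
c(D, o) = 1
r = -235/17 (r = -3/(-17) - 14/1 = -3*(-1/17) - 14*1 = 3/17 - 14 = -235/17 ≈ -13.824)
K = -17/235 (K = 1/(-235/17) = -17/235 ≈ -0.072340)
(K*(2*(0 - 4)))*14 = -34*(0 - 4)/235*14 = -34*(-4)/235*14 = -17/235*(-8)*14 = (136/235)*14 = 1904/235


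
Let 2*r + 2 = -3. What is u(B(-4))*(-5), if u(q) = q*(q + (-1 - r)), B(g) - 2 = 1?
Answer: -135/2 ≈ -67.500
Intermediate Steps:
r = -5/2 (r = -1 + (½)*(-3) = -1 - 3/2 = -5/2 ≈ -2.5000)
B(g) = 3 (B(g) = 2 + 1 = 3)
u(q) = q*(3/2 + q) (u(q) = q*(q + (-1 - 1*(-5/2))) = q*(q + (-1 + 5/2)) = q*(q + 3/2) = q*(3/2 + q))
u(B(-4))*(-5) = ((½)*3*(3 + 2*3))*(-5) = ((½)*3*(3 + 6))*(-5) = ((½)*3*9)*(-5) = (27/2)*(-5) = -135/2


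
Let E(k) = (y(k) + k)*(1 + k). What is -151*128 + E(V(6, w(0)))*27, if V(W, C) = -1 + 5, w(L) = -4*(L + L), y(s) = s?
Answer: -18248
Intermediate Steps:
w(L) = -8*L
V(W, C) = 4
E(k) = 2*k*(1 + k) (E(k) = (k + k)*(1 + k) = (2*k)*(1 + k) = 2*k*(1 + k))
-151*128 + E(V(6, w(0)))*27 = -151*128 + (2*4*(1 + 4))*27 = -19328 + (2*4*5)*27 = -19328 + 40*27 = -19328 + 1080 = -18248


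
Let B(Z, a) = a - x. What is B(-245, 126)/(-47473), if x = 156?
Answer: 30/47473 ≈ 0.00063194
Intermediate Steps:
B(Z, a) = -156 + a (B(Z, a) = a - 1*156 = a - 156 = -156 + a)
B(-245, 126)/(-47473) = (-156 + 126)/(-47473) = -30*(-1/47473) = 30/47473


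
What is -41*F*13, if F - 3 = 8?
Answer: -5863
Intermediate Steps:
F = 11 (F = 3 + 8 = 11)
-41*F*13 = -41*11*13 = -451*13 = -5863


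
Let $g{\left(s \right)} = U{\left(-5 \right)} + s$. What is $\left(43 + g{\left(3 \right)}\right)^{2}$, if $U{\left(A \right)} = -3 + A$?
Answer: $1444$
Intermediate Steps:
$g{\left(s \right)} = -8 + s$ ($g{\left(s \right)} = \left(-3 - 5\right) + s = -8 + s$)
$\left(43 + g{\left(3 \right)}\right)^{2} = \left(43 + \left(-8 + 3\right)\right)^{2} = \left(43 - 5\right)^{2} = 38^{2} = 1444$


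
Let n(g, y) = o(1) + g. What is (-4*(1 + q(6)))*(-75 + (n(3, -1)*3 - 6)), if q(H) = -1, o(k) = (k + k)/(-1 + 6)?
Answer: 0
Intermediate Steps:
o(k) = 2*k/5 (o(k) = (2*k)/5 = (2*k)*(1/5) = 2*k/5)
n(g, y) = 2/5 + g (n(g, y) = (2/5)*1 + g = 2/5 + g)
(-4*(1 + q(6)))*(-75 + (n(3, -1)*3 - 6)) = (-4*(1 - 1))*(-75 + ((2/5 + 3)*3 - 6)) = (-4*0)*(-75 + ((17/5)*3 - 6)) = 0*(-75 + (51/5 - 6)) = 0*(-75 + 21/5) = 0*(-354/5) = 0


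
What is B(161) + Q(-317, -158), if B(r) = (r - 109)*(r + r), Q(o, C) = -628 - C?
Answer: 16274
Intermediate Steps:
B(r) = 2*r*(-109 + r) (B(r) = (-109 + r)*(2*r) = 2*r*(-109 + r))
B(161) + Q(-317, -158) = 2*161*(-109 + 161) + (-628 - 1*(-158)) = 2*161*52 + (-628 + 158) = 16744 - 470 = 16274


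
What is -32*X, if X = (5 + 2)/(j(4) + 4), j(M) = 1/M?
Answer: -896/17 ≈ -52.706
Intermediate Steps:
X = 28/17 (X = (5 + 2)/(1/4 + 4) = 7/(1/4 + 4) = 7/(17/4) = 7*(4/17) = 28/17 ≈ 1.6471)
-32*X = -32*28/17 = -896/17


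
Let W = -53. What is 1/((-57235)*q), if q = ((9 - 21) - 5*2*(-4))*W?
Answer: 1/84936740 ≈ 1.1773e-8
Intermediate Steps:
q = -1484 (q = ((9 - 21) - 5*2*(-4))*(-53) = (-12 - 10*(-4))*(-53) = (-12 + 40)*(-53) = 28*(-53) = -1484)
1/((-57235)*q) = 1/(-57235*(-1484)) = -1/57235*(-1/1484) = 1/84936740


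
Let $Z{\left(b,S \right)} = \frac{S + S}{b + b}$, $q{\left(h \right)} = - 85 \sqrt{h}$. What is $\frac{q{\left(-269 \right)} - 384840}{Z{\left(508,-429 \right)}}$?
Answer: $\frac{65166240}{143} + \frac{43180 i \sqrt{269}}{429} \approx 4.5571 \cdot 10^{5} + 1650.8 i$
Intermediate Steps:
$Z{\left(b,S \right)} = \frac{S}{b}$ ($Z{\left(b,S \right)} = \frac{2 S}{2 b} = 2 S \frac{1}{2 b} = \frac{S}{b}$)
$\frac{q{\left(-269 \right)} - 384840}{Z{\left(508,-429 \right)}} = \frac{- 85 \sqrt{-269} - 384840}{\left(-429\right) \frac{1}{508}} = \frac{- 85 i \sqrt{269} - 384840}{\left(-429\right) \frac{1}{508}} = \frac{- 85 i \sqrt{269} - 384840}{- \frac{429}{508}} = \left(-384840 - 85 i \sqrt{269}\right) \left(- \frac{508}{429}\right) = \frac{65166240}{143} + \frac{43180 i \sqrt{269}}{429}$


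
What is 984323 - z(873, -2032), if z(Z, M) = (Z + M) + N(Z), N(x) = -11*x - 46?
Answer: 995131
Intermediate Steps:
N(x) = -46 - 11*x
z(Z, M) = -46 + M - 10*Z (z(Z, M) = (Z + M) + (-46 - 11*Z) = (M + Z) + (-46 - 11*Z) = -46 + M - 10*Z)
984323 - z(873, -2032) = 984323 - (-46 - 2032 - 10*873) = 984323 - (-46 - 2032 - 8730) = 984323 - 1*(-10808) = 984323 + 10808 = 995131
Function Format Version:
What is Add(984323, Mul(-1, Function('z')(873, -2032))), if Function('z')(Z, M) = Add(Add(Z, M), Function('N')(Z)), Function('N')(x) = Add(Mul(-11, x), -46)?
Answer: 995131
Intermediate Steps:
Function('N')(x) = Add(-46, Mul(-11, x))
Function('z')(Z, M) = Add(-46, M, Mul(-10, Z)) (Function('z')(Z, M) = Add(Add(Z, M), Add(-46, Mul(-11, Z))) = Add(Add(M, Z), Add(-46, Mul(-11, Z))) = Add(-46, M, Mul(-10, Z)))
Add(984323, Mul(-1, Function('z')(873, -2032))) = Add(984323, Mul(-1, Add(-46, -2032, Mul(-10, 873)))) = Add(984323, Mul(-1, Add(-46, -2032, -8730))) = Add(984323, Mul(-1, -10808)) = Add(984323, 10808) = 995131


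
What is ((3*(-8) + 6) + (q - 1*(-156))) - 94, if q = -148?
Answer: -104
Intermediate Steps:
((3*(-8) + 6) + (q - 1*(-156))) - 94 = ((3*(-8) + 6) + (-148 - 1*(-156))) - 94 = ((-24 + 6) + (-148 + 156)) - 94 = (-18 + 8) - 94 = -10 - 94 = -104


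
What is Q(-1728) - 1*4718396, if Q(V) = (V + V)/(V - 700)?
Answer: -2864065508/607 ≈ -4.7184e+6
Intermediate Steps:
Q(V) = 2*V/(-700 + V) (Q(V) = (2*V)/(-700 + V) = 2*V/(-700 + V))
Q(-1728) - 1*4718396 = 2*(-1728)/(-700 - 1728) - 1*4718396 = 2*(-1728)/(-2428) - 4718396 = 2*(-1728)*(-1/2428) - 4718396 = 864/607 - 4718396 = -2864065508/607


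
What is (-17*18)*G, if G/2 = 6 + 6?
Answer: -7344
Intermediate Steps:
G = 24 (G = 2*(6 + 6) = 2*12 = 24)
(-17*18)*G = -17*18*24 = -306*24 = -7344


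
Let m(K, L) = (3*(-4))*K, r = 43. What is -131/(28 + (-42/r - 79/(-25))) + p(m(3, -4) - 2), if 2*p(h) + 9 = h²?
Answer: 46279795/64894 ≈ 713.16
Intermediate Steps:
m(K, L) = -12*K
p(h) = -9/2 + h²/2
-131/(28 + (-42/r - 79/(-25))) + p(m(3, -4) - 2) = -131/(28 + (-42/43 - 79/(-25))) + (-9/2 + (-12*3 - 2)²/2) = -131/(28 + (-42*1/43 - 79*(-1/25))) + (-9/2 + (-36 - 2)²/2) = -131/(28 + (-42/43 + 79/25)) + (-9/2 + (½)*(-38)²) = -131/(28 + 2347/1075) + (-9/2 + (½)*1444) = -131/(32447/1075) + (-9/2 + 722) = (1075/32447)*(-131) + 1435/2 = -140825/32447 + 1435/2 = 46279795/64894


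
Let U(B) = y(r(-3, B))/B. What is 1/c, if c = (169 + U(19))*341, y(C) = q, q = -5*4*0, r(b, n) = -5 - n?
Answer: 1/57629 ≈ 1.7352e-5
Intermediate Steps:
q = 0 (q = -20*0 = 0)
y(C) = 0
U(B) = 0 (U(B) = 0/B = 0)
c = 57629 (c = (169 + 0)*341 = 169*341 = 57629)
1/c = 1/57629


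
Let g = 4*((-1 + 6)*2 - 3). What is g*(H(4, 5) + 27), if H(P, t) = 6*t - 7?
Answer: 1400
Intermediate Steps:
H(P, t) = -7 + 6*t
g = 28 (g = 4*(5*2 - 3) = 4*(10 - 3) = 4*7 = 28)
g*(H(4, 5) + 27) = 28*((-7 + 6*5) + 27) = 28*((-7 + 30) + 27) = 28*(23 + 27) = 28*50 = 1400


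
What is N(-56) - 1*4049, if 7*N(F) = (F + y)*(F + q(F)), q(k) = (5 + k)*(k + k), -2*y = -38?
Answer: -33945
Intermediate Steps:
y = 19 (y = -½*(-38) = 19)
q(k) = 2*k*(5 + k) (q(k) = (5 + k)*(2*k) = 2*k*(5 + k))
N(F) = (19 + F)*(F + 2*F*(5 + F))/7 (N(F) = ((F + 19)*(F + 2*F*(5 + F)))/7 = ((19 + F)*(F + 2*F*(5 + F)))/7 = (19 + F)*(F + 2*F*(5 + F))/7)
N(-56) - 1*4049 = (⅐)*(-56)*(209 + 2*(-56)² + 49*(-56)) - 1*4049 = (⅐)*(-56)*(209 + 2*3136 - 2744) - 4049 = (⅐)*(-56)*(209 + 6272 - 2744) - 4049 = (⅐)*(-56)*3737 - 4049 = -29896 - 4049 = -33945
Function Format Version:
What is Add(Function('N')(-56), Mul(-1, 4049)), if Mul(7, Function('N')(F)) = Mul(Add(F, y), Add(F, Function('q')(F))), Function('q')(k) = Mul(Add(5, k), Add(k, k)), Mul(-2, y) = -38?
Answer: -33945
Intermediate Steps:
y = 19 (y = Mul(Rational(-1, 2), -38) = 19)
Function('q')(k) = Mul(2, k, Add(5, k)) (Function('q')(k) = Mul(Add(5, k), Mul(2, k)) = Mul(2, k, Add(5, k)))
Function('N')(F) = Mul(Rational(1, 7), Add(19, F), Add(F, Mul(2, F, Add(5, F)))) (Function('N')(F) = Mul(Rational(1, 7), Mul(Add(F, 19), Add(F, Mul(2, F, Add(5, F))))) = Mul(Rational(1, 7), Mul(Add(19, F), Add(F, Mul(2, F, Add(5, F))))) = Mul(Rational(1, 7), Add(19, F), Add(F, Mul(2, F, Add(5, F)))))
Add(Function('N')(-56), Mul(-1, 4049)) = Add(Mul(Rational(1, 7), -56, Add(209, Mul(2, Pow(-56, 2)), Mul(49, -56))), Mul(-1, 4049)) = Add(Mul(Rational(1, 7), -56, Add(209, Mul(2, 3136), -2744)), -4049) = Add(Mul(Rational(1, 7), -56, Add(209, 6272, -2744)), -4049) = Add(Mul(Rational(1, 7), -56, 3737), -4049) = Add(-29896, -4049) = -33945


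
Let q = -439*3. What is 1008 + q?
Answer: -309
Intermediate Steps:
q = -1317
1008 + q = 1008 - 1317 = -309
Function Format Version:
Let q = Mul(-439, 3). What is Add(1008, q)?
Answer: -309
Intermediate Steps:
q = -1317
Add(1008, q) = Add(1008, -1317) = -309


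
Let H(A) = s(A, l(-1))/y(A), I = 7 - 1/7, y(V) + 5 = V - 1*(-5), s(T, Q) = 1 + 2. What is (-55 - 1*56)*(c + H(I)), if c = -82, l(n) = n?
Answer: 144855/16 ≈ 9053.4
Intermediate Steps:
s(T, Q) = 3
y(V) = V (y(V) = -5 + (V - 1*(-5)) = -5 + (V + 5) = -5 + (5 + V) = V)
I = 48/7 (I = 7 - 1*1/7 = 7 - 1/7 = 48/7 ≈ 6.8571)
H(A) = 3/A
(-55 - 1*56)*(c + H(I)) = (-55 - 1*56)*(-82 + 3/(48/7)) = (-55 - 56)*(-82 + 3*(7/48)) = -111*(-82 + 7/16) = -111*(-1305/16) = 144855/16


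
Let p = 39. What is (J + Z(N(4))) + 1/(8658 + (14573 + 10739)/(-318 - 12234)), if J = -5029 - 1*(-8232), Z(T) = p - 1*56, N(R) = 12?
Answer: 43269825837/13581238 ≈ 3186.0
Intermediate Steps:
Z(T) = -17 (Z(T) = 39 - 1*56 = 39 - 56 = -17)
J = 3203 (J = -5029 + 8232 = 3203)
(J + Z(N(4))) + 1/(8658 + (14573 + 10739)/(-318 - 12234)) = (3203 - 17) + 1/(8658 + (14573 + 10739)/(-318 - 12234)) = 3186 + 1/(8658 + 25312/(-12552)) = 3186 + 1/(8658 + 25312*(-1/12552)) = 3186 + 1/(8658 - 3164/1569) = 3186 + 1/(13581238/1569) = 3186 + 1569/13581238 = 43269825837/13581238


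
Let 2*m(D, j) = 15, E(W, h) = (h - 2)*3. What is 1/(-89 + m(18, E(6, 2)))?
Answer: -2/163 ≈ -0.012270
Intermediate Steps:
E(W, h) = -6 + 3*h (E(W, h) = (-2 + h)*3 = -6 + 3*h)
m(D, j) = 15/2 (m(D, j) = (1/2)*15 = 15/2)
1/(-89 + m(18, E(6, 2))) = 1/(-89 + 15/2) = 1/(-163/2) = -2/163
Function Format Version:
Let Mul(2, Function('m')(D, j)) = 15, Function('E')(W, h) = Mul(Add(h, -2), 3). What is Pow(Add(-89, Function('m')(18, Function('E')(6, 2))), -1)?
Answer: Rational(-2, 163) ≈ -0.012270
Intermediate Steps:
Function('E')(W, h) = Add(-6, Mul(3, h)) (Function('E')(W, h) = Mul(Add(-2, h), 3) = Add(-6, Mul(3, h)))
Function('m')(D, j) = Rational(15, 2) (Function('m')(D, j) = Mul(Rational(1, 2), 15) = Rational(15, 2))
Pow(Add(-89, Function('m')(18, Function('E')(6, 2))), -1) = Pow(Add(-89, Rational(15, 2)), -1) = Pow(Rational(-163, 2), -1) = Rational(-2, 163)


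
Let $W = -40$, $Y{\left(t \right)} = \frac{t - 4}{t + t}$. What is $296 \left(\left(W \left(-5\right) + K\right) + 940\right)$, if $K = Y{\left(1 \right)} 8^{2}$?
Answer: $309024$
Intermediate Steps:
$Y{\left(t \right)} = \frac{-4 + t}{2 t}$
$K = -96$ ($K = \frac{-4 + 1}{2 \cdot 1} \cdot 8^{2} = \frac{1}{2} \cdot 1 \left(-3\right) 64 = \left(- \frac{3}{2}\right) 64 = -96$)
$296 \left(\left(W \left(-5\right) + K\right) + 940\right) = 296 \left(\left(\left(-40\right) \left(-5\right) - 96\right) + 940\right) = 296 \left(\left(200 - 96\right) + 940\right) = 296 \left(104 + 940\right) = 296 \cdot 1044 = 309024$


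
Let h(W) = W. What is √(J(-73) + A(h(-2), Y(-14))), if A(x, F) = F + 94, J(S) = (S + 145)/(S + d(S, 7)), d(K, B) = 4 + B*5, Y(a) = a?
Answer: 2*√5627/17 ≈ 8.8251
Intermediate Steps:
d(K, B) = 4 + 5*B
J(S) = (145 + S)/(39 + S) (J(S) = (S + 145)/(S + (4 + 5*7)) = (145 + S)/(S + (4 + 35)) = (145 + S)/(S + 39) = (145 + S)/(39 + S))
A(x, F) = 94 + F
√(J(-73) + A(h(-2), Y(-14))) = √((145 - 73)/(39 - 73) + (94 - 14)) = √(72/(-34) + 80) = √(-1/34*72 + 80) = √(-36/17 + 80) = √(1324/17) = 2*√5627/17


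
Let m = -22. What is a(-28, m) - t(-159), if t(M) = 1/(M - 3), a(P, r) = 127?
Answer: 20575/162 ≈ 127.01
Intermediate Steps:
t(M) = 1/(-3 + M)
a(-28, m) - t(-159) = 127 - 1/(-3 - 159) = 127 - 1/(-162) = 127 - 1*(-1/162) = 127 + 1/162 = 20575/162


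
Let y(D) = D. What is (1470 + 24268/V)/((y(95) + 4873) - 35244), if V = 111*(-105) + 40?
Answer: -8524891/175827870 ≈ -0.048484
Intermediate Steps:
V = -11615 (V = -11655 + 40 = -11615)
(1470 + 24268/V)/((y(95) + 4873) - 35244) = (1470 + 24268/(-11615))/((95 + 4873) - 35244) = (1470 + 24268*(-1/11615))/(4968 - 35244) = (1470 - 24268/11615)/(-30276) = (17049782/11615)*(-1/30276) = -8524891/175827870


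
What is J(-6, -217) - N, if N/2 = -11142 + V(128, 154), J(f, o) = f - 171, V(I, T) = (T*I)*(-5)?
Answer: 219227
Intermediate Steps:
V(I, T) = -5*I*T (V(I, T) = (I*T)*(-5) = -5*I*T)
J(f, o) = -171 + f
N = -219404 (N = 2*(-11142 - 5*128*154) = 2*(-11142 - 98560) = 2*(-109702) = -219404)
J(-6, -217) - N = (-171 - 6) - 1*(-219404) = -177 + 219404 = 219227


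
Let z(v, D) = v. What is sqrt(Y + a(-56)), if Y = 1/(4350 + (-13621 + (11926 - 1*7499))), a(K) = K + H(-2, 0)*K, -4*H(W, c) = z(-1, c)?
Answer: I*sqrt(410627091)/2422 ≈ 8.3666*I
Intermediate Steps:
H(W, c) = 1/4 (H(W, c) = -1/4*(-1) = 1/4)
a(K) = 5*K/4 (a(K) = K + K/4 = 5*K/4)
Y = -1/4844 (Y = 1/(4350 + (-13621 + (11926 - 7499))) = 1/(4350 + (-13621 + 4427)) = 1/(4350 - 9194) = 1/(-4844) = -1/4844 ≈ -0.00020644)
sqrt(Y + a(-56)) = sqrt(-1/4844 + (5/4)*(-56)) = sqrt(-1/4844 - 70) = sqrt(-339081/4844) = I*sqrt(410627091)/2422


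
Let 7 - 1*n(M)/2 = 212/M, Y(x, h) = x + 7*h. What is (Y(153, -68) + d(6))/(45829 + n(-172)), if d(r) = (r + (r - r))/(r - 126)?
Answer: -277823/39427100 ≈ -0.0070465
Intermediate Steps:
n(M) = 14 - 424/M
d(r) = r/(-126 + r) (d(r) = (r + 0)/(-126 + r) = r/(-126 + r))
(Y(153, -68) + d(6))/(45829 + n(-172)) = ((153 + 7*(-68)) + 6/(-126 + 6))/(45829 + (14 - 424/(-172))) = ((153 - 476) + 6/(-120))/(45829 + (14 - 424*(-1/172))) = (-323 + 6*(-1/120))/(45829 + (14 + 106/43)) = (-323 - 1/20)/(45829 + 708/43) = -6461/(20*1971355/43) = -6461/20*43/1971355 = -277823/39427100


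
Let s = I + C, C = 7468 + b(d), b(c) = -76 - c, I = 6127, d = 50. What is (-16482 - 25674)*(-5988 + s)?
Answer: -315369036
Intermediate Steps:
C = 7342 (C = 7468 + (-76 - 1*50) = 7468 + (-76 - 50) = 7468 - 126 = 7342)
s = 13469 (s = 6127 + 7342 = 13469)
(-16482 - 25674)*(-5988 + s) = (-16482 - 25674)*(-5988 + 13469) = -42156*7481 = -315369036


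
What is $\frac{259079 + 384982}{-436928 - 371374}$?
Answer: $- \frac{19517}{24494} \approx -0.79681$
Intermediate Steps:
$\frac{259079 + 384982}{-436928 - 371374} = \frac{644061}{-808302} = 644061 \left(- \frac{1}{808302}\right) = - \frac{19517}{24494}$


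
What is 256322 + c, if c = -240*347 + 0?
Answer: 173042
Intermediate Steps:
c = -83280 (c = -83280 + 0 = -83280)
256322 + c = 256322 - 83280 = 173042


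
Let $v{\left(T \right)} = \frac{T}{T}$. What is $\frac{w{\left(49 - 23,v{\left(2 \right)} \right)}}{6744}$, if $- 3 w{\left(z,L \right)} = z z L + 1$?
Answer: $- \frac{677}{20232} \approx -0.033462$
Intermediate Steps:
$v{\left(T \right)} = 1$
$w{\left(z,L \right)} = - \frac{1}{3} - \frac{L z^{2}}{3}$ ($w{\left(z,L \right)} = - \frac{z z L + 1}{3} = - \frac{z^{2} L + 1}{3} = - \frac{L z^{2} + 1}{3} = - \frac{1 + L z^{2}}{3} = - \frac{1}{3} - \frac{L z^{2}}{3}$)
$\frac{w{\left(49 - 23,v{\left(2 \right)} \right)}}{6744} = \frac{- \frac{1}{3} - \frac{\left(49 - 23\right)^{2}}{3}}{6744} = \left(- \frac{1}{3} - \frac{\left(49 - 23\right)^{2}}{3}\right) \frac{1}{6744} = \left(- \frac{1}{3} - \frac{26^{2}}{3}\right) \frac{1}{6744} = \left(- \frac{1}{3} - \frac{1}{3} \cdot 676\right) \frac{1}{6744} = \left(- \frac{1}{3} - \frac{676}{3}\right) \frac{1}{6744} = \left(- \frac{677}{3}\right) \frac{1}{6744} = - \frac{677}{20232}$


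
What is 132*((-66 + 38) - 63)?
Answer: -12012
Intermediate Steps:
132*((-66 + 38) - 63) = 132*(-28 - 63) = 132*(-91) = -12012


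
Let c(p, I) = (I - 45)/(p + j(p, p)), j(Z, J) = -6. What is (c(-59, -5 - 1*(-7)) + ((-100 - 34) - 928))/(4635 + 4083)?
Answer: -68987/566670 ≈ -0.12174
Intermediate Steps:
c(p, I) = (-45 + I)/(-6 + p) (c(p, I) = (I - 45)/(p - 6) = (-45 + I)/(-6 + p))
(c(-59, -5 - 1*(-7)) + ((-100 - 34) - 928))/(4635 + 4083) = ((-45 + (-5 - 1*(-7)))/(-6 - 59) + ((-100 - 34) - 928))/(4635 + 4083) = ((-45 + (-5 + 7))/(-65) + (-134 - 928))/8718 = (-(-45 + 2)/65 - 1062)*(1/8718) = (-1/65*(-43) - 1062)*(1/8718) = (43/65 - 1062)*(1/8718) = -68987/65*1/8718 = -68987/566670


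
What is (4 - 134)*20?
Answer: -2600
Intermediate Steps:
(4 - 134)*20 = -130*20 = -2600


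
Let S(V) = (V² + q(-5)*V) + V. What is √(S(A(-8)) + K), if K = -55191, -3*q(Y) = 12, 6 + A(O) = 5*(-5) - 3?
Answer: I*√53933 ≈ 232.23*I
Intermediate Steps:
A(O) = -34 (A(O) = -6 + (5*(-5) - 3) = -6 + (-25 - 3) = -6 - 28 = -34)
q(Y) = -4 (q(Y) = -⅓*12 = -4)
S(V) = V² - 3*V (S(V) = (V² - 4*V) + V = V² - 3*V)
√(S(A(-8)) + K) = √(-34*(-3 - 34) - 55191) = √(-34*(-37) - 55191) = √(1258 - 55191) = √(-53933) = I*√53933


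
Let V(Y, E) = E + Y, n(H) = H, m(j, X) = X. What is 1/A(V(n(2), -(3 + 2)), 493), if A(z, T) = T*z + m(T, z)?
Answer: -1/1482 ≈ -0.00067476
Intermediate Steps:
A(z, T) = z + T*z (A(z, T) = T*z + z = z + T*z)
1/A(V(n(2), -(3 + 2)), 493) = 1/((-(3 + 2) + 2)*(1 + 493)) = 1/((-1*5 + 2)*494) = 1/((-5 + 2)*494) = 1/(-3*494) = 1/(-1482) = -1/1482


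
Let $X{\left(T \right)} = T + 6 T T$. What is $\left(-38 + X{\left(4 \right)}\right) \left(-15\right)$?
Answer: $-930$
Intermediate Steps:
$X{\left(T \right)} = T + 6 T^{2}$
$\left(-38 + X{\left(4 \right)}\right) \left(-15\right) = \left(-38 + 4 \left(1 + 6 \cdot 4\right)\right) \left(-15\right) = \left(-38 + 4 \left(1 + 24\right)\right) \left(-15\right) = \left(-38 + 4 \cdot 25\right) \left(-15\right) = \left(-38 + 100\right) \left(-15\right) = 62 \left(-15\right) = -930$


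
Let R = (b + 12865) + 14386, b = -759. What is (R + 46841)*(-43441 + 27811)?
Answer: -1146194790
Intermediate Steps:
R = 26492 (R = (-759 + 12865) + 14386 = 12106 + 14386 = 26492)
(R + 46841)*(-43441 + 27811) = (26492 + 46841)*(-43441 + 27811) = 73333*(-15630) = -1146194790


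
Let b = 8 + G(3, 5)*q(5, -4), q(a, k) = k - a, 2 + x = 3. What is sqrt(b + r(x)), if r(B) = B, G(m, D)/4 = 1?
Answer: 3*I*sqrt(3) ≈ 5.1962*I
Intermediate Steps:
x = 1 (x = -2 + 3 = 1)
G(m, D) = 4 (G(m, D) = 4*1 = 4)
b = -28 (b = 8 + 4*(-4 - 1*5) = 8 + 4*(-4 - 5) = 8 + 4*(-9) = 8 - 36 = -28)
sqrt(b + r(x)) = sqrt(-28 + 1) = sqrt(-27) = 3*I*sqrt(3)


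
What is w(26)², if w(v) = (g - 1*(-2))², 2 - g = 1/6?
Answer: 279841/1296 ≈ 215.93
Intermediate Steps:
g = 11/6 (g = 2 - 1/6 = 2 - 1*⅙ = 2 - ⅙ = 11/6 ≈ 1.8333)
w(v) = 529/36 (w(v) = (11/6 - 1*(-2))² = (11/6 + 2)² = (23/6)² = 529/36)
w(26)² = (529/36)² = 279841/1296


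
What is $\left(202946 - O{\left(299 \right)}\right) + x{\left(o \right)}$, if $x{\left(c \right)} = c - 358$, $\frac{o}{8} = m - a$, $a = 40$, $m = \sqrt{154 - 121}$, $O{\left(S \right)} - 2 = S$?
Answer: $201967 + 8 \sqrt{33} \approx 2.0201 \cdot 10^{5}$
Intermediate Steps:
$O{\left(S \right)} = 2 + S$
$m = \sqrt{33} \approx 5.7446$
$o = -320 + 8 \sqrt{33}$ ($o = 8 \left(\sqrt{33} - 40\right) = 8 \left(-40 + \sqrt{33}\right) = -320 + 8 \sqrt{33} \approx -274.04$)
$x{\left(c \right)} = -358 + c$
$\left(202946 - O{\left(299 \right)}\right) + x{\left(o \right)} = \left(202946 - \left(2 + 299\right)\right) - \left(678 - 8 \sqrt{33}\right) = \left(202946 - 301\right) - \left(678 - 8 \sqrt{33}\right) = 202645 - \left(678 - 8 \sqrt{33}\right) = 201967 + 8 \sqrt{33}$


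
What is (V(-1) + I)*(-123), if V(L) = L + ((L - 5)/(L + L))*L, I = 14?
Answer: -1230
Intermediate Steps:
V(L) = -5/2 + 3*L/2 (V(L) = L + ((-5 + L)/((2*L)))*L = L + ((-5 + L)*(1/(2*L)))*L = L + ((-5 + L)/(2*L))*L = L + (-5/2 + L/2) = -5/2 + 3*L/2)
(V(-1) + I)*(-123) = ((-5/2 + (3/2)*(-1)) + 14)*(-123) = ((-5/2 - 3/2) + 14)*(-123) = (-4 + 14)*(-123) = 10*(-123) = -1230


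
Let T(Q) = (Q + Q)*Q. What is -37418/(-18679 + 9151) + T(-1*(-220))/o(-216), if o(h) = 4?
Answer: 115307509/4764 ≈ 24204.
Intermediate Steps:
T(Q) = 2*Q**2 (T(Q) = (2*Q)*Q = 2*Q**2)
-37418/(-18679 + 9151) + T(-1*(-220))/o(-216) = -37418/(-18679 + 9151) + (2*(-1*(-220))**2)/4 = -37418/(-9528) + (2*220**2)*(1/4) = -37418*(-1/9528) + (2*48400)*(1/4) = 18709/4764 + 96800*(1/4) = 18709/4764 + 24200 = 115307509/4764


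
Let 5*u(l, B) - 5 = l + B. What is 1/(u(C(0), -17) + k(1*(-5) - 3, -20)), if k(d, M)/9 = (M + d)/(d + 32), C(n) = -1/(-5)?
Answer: -50/643 ≈ -0.077760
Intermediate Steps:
C(n) = ⅕ (C(n) = -1*(-⅕) = ⅕)
u(l, B) = 1 + B/5 + l/5 (u(l, B) = 1 + (l + B)/5 = 1 + (B + l)/5 = 1 + (B/5 + l/5) = 1 + B/5 + l/5)
k(d, M) = 9*(M + d)/(32 + d) (k(d, M) = 9*((M + d)/(d + 32)) = 9*((M + d)/(32 + d)) = 9*(M + d)/(32 + d))
1/(u(C(0), -17) + k(1*(-5) - 3, -20)) = 1/((1 + (⅕)*(-17) + (⅕)*(⅕)) + 9*(-20 + (1*(-5) - 3))/(32 + (1*(-5) - 3))) = 1/((1 - 17/5 + 1/25) + 9*(-20 + (-5 - 3))/(32 + (-5 - 3))) = 1/(-59/25 + 9*(-20 - 8)/(32 - 8)) = 1/(-59/25 + 9*(-28)/24) = 1/(-59/25 + 9*(1/24)*(-28)) = 1/(-59/25 - 21/2) = 1/(-643/50) = -50/643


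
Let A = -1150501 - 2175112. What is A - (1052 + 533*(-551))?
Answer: -3032982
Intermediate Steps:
A = -3325613
A - (1052 + 533*(-551)) = -3325613 - (1052 + 533*(-551)) = -3325613 - (1052 - 293683) = -3325613 - 1*(-292631) = -3325613 + 292631 = -3032982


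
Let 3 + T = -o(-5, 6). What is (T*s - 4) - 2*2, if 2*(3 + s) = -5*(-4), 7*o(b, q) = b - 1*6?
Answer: -18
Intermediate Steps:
o(b, q) = -6/7 + b/7 (o(b, q) = (b - 1*6)/7 = (b - 6)/7 = (-6 + b)/7 = -6/7 + b/7)
T = -10/7 (T = -3 - (-6/7 + (⅐)*(-5)) = -3 - (-6/7 - 5/7) = -3 - 1*(-11/7) = -3 + 11/7 = -10/7 ≈ -1.4286)
s = 7 (s = -3 + (-5*(-4))/2 = -3 + (½)*20 = -3 + 10 = 7)
(T*s - 4) - 2*2 = (-10/7*7 - 4) - 2*2 = (-10 - 4) - 4 = -14 - 4 = -18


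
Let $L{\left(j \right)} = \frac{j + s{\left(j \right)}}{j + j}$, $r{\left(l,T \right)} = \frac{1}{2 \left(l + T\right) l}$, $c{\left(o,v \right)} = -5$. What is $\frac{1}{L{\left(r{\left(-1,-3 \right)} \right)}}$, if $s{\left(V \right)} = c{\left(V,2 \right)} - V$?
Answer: $- \frac{1}{20} \approx -0.05$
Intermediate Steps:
$r{\left(l,T \right)} = \frac{1}{l \left(2 T + 2 l\right)}$ ($r{\left(l,T \right)} = \frac{1}{2 \left(T + l\right) l} = \frac{1}{\left(2 T + 2 l\right) l} = \frac{1}{l \left(2 T + 2 l\right)}$)
$s{\left(V \right)} = -5 - V$
$L{\left(j \right)} = - \frac{5}{2 j}$ ($L{\left(j \right)} = \frac{j - \left(5 + j\right)}{j + j} = - \frac{5}{2 j}$)
$\frac{1}{L{\left(r{\left(-1,-3 \right)} \right)}} = \frac{1}{\left(- \frac{5}{2}\right) \frac{1}{\frac{1}{2} \frac{1}{-1} \frac{1}{-3 - 1}}} = \frac{1}{\left(- \frac{5}{2}\right) \frac{1}{\frac{1}{2} \left(-1\right) \frac{1}{-4}}} = \frac{1}{\left(- \frac{5}{2}\right) \frac{1}{\frac{1}{2} \left(-1\right) \left(- \frac{1}{4}\right)}} = \frac{1}{\left(- \frac{5}{2}\right) \frac{1}{\frac{1}{8}}} = \frac{1}{\left(- \frac{5}{2}\right) 8} = \frac{1}{-20} = - \frac{1}{20}$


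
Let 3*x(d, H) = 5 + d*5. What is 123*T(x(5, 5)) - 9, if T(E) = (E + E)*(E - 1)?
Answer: 22131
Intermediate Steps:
x(d, H) = 5/3 + 5*d/3 (x(d, H) = (5 + d*5)/3 = (5 + 5*d)/3 = 5/3 + 5*d/3)
T(E) = 2*E*(-1 + E) (T(E) = (2*E)*(-1 + E) = 2*E*(-1 + E))
123*T(x(5, 5)) - 9 = 123*(2*(5/3 + (5/3)*5)*(-1 + (5/3 + (5/3)*5))) - 9 = 123*(2*(5/3 + 25/3)*(-1 + (5/3 + 25/3))) - 9 = 123*(2*10*(-1 + 10)) - 9 = 123*(2*10*9) - 9 = 123*180 - 9 = 22140 - 9 = 22131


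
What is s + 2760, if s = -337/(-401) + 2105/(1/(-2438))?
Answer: -2056820893/401 ≈ -5.1292e+6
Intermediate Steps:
s = -2057927653/401 (s = -337*(-1/401) + 2105/(-1/2438) = 337/401 + 2105*(-2438) = 337/401 - 5131990 = -2057927653/401 ≈ -5.1320e+6)
s + 2760 = -2057927653/401 + 2760 = -2056820893/401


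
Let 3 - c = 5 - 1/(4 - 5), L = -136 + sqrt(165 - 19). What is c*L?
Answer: 408 - 3*sqrt(146) ≈ 371.75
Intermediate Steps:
L = -136 + sqrt(146) ≈ -123.92
c = -3 (c = 3 - (5 - 1/(4 - 5)) = 3 - (5 - 1/(-1)) = 3 - (5 - 1*(-1)) = 3 - (5 + 1) = 3 - 1*6 = 3 - 6 = -3)
c*L = -3*(-136 + sqrt(146)) = 408 - 3*sqrt(146)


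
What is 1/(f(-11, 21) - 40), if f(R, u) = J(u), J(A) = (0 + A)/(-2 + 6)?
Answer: -4/139 ≈ -0.028777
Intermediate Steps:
J(A) = A/4
f(R, u) = u/4
1/(f(-11, 21) - 40) = 1/((1/4)*21 - 40) = 1/(21/4 - 40) = 1/(-139/4) = -4/139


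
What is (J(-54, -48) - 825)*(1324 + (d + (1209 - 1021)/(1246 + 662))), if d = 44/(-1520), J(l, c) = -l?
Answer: -61680219221/60420 ≈ -1.0209e+6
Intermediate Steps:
d = -11/380 (d = 44*(-1/1520) = -11/380 ≈ -0.028947)
(J(-54, -48) - 825)*(1324 + (d + (1209 - 1021)/(1246 + 662))) = (-1*(-54) - 825)*(1324 + (-11/380 + (1209 - 1021)/(1246 + 662))) = (54 - 825)*(1324 + (-11/380 + 188/1908)) = -771*(1324 + (-11/380 + 188*(1/1908))) = -771*(1324 + (-11/380 + 47/477)) = -771*(1324 + 12613/181260) = -771*240000853/181260 = -61680219221/60420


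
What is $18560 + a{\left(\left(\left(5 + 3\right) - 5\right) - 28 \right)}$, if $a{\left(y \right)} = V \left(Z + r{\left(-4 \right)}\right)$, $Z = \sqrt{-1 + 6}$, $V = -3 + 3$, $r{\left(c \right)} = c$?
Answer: $18560$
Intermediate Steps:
$V = 0$
$Z = \sqrt{5} \approx 2.2361$
$a{\left(y \right)} = 0$ ($a{\left(y \right)} = 0 \left(\sqrt{5} - 4\right) = 0 \left(-4 + \sqrt{5}\right) = 0$)
$18560 + a{\left(\left(\left(5 + 3\right) - 5\right) - 28 \right)} = 18560 + 0 = 18560$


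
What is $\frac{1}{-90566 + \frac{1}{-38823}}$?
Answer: $- \frac{38823}{3516043819} \approx -1.1042 \cdot 10^{-5}$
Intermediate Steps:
$\frac{1}{-90566 + \frac{1}{-38823}} = \frac{1}{-90566 - \frac{1}{38823}} = \frac{1}{- \frac{3516043819}{38823}} = - \frac{38823}{3516043819}$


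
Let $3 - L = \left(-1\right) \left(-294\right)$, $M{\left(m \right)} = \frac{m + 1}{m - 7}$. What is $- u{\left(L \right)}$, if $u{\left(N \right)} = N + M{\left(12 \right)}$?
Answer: $\frac{1442}{5} \approx 288.4$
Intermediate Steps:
$M{\left(m \right)} = \frac{1 + m}{-7 + m}$
$L = -291$ ($L = 3 - \left(-1\right) \left(-294\right) = 3 - 294 = -291$)
$u{\left(N \right)} = \frac{13}{5} + N$ ($u{\left(N \right)} = N + \frac{1 + 12}{-7 + 12} = N + \frac{1}{5} \cdot 13 = N + \frac{13}{5} = \frac{13}{5} + N$)
$- u{\left(L \right)} = - (\frac{13}{5} - 291) = \left(-1\right) \left(- \frac{1442}{5}\right) = \frac{1442}{5}$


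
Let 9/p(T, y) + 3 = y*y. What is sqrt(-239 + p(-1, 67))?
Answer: I*sqrt(4809642470)/4486 ≈ 15.46*I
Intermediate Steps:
p(T, y) = 9/(-3 + y**2) (p(T, y) = 9/(-3 + y*y) = 9/(-3 + y**2))
sqrt(-239 + p(-1, 67)) = sqrt(-239 + 9/(-3 + 67**2)) = sqrt(-239 + 9/(-3 + 4489)) = sqrt(-239 + 9/4486) = sqrt(-1072145/4486) = I*sqrt(4809642470)/4486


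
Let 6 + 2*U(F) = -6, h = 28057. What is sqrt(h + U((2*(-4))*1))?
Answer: sqrt(28051) ≈ 167.48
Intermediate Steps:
U(F) = -6 (U(F) = -3 + (1/2)*(-6) = -3 - 3 = -6)
sqrt(h + U((2*(-4))*1)) = sqrt(28057 - 6) = sqrt(28051)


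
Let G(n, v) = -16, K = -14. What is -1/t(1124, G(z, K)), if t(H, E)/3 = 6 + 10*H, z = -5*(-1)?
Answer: -1/33738 ≈ -2.9640e-5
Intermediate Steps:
z = 5
t(H, E) = 18 + 30*H (t(H, E) = 3*(6 + 10*H) = 18 + 30*H)
-1/t(1124, G(z, K)) = -1/(18 + 30*1124) = -1/(18 + 33720) = -1/33738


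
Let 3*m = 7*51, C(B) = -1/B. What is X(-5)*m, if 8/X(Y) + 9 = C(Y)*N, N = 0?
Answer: -952/9 ≈ -105.78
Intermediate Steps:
X(Y) = -8/9 (X(Y) = 8/(-9 - 1/Y*0) = 8/(-9 + 0) = 8/(-9) = 8*(-⅑) = -8/9)
m = 119 (m = (7*51)/3 = (⅓)*357 = 119)
X(-5)*m = -8/9*119 = -952/9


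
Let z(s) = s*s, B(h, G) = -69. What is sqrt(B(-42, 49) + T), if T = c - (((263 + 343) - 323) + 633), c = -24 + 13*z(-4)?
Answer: 3*I*sqrt(89) ≈ 28.302*I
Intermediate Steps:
z(s) = s**2
c = 184 (c = -24 + 13*(-4)**2 = -24 + 13*16 = -24 + 208 = 184)
T = -732 (T = 184 - (((263 + 343) - 323) + 633) = 184 - ((606 - 323) + 633) = 184 - (283 + 633) = 184 - 1*916 = 184 - 916 = -732)
sqrt(B(-42, 49) + T) = sqrt(-69 - 732) = sqrt(-801) = 3*I*sqrt(89)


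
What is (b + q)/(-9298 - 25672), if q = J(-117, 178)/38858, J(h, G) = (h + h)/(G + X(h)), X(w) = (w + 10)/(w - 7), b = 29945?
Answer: -4301257782329/5023041737090 ≈ -0.85631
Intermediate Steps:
X(w) = (10 + w)/(-7 + w)
J(h, G) = 2*h/(G + (10 + h)/(-7 + h)) (J(h, G) = (h + h)/(G + (10 + h)/(-7 + h)) = (2*h)/(G + (10 + h)/(-7 + h)) = 2*h/(G + (10 + h)/(-7 + h)))
q = -4836/143638597 (q = (2*(-117)*(-7 - 117)/(10 - 117 + 178*(-7 - 117)))/38858 = (2*(-117)*(-124)/(10 - 117 + 178*(-124)))*(1/38858) = (2*(-117)*(-124)/(10 - 117 - 22072))*(1/38858) = (2*(-117)*(-124)/(-22179))*(1/38858) = (2*(-117)*(-1/22179)*(-124))*(1/38858) = -9672/7393*1/38858 = -4836/143638597 ≈ -3.3668e-5)
(b + q)/(-9298 - 25672) = (29945 - 4836/143638597)/(-9298 - 25672) = (4301257782329/143638597)/(-34970) = (4301257782329/143638597)*(-1/34970) = -4301257782329/5023041737090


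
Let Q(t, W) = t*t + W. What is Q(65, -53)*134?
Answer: 559048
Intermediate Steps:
Q(t, W) = W + t² (Q(t, W) = t² + W = W + t²)
Q(65, -53)*134 = (-53 + 65²)*134 = (-53 + 4225)*134 = 4172*134 = 559048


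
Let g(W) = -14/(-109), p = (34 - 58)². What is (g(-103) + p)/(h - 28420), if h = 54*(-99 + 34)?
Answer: -31399/1740185 ≈ -0.018043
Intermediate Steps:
p = 576 (p = (-24)² = 576)
g(W) = 14/109 (g(W) = -14*(-1/109) = 14/109)
h = -3510 (h = 54*(-65) = -3510)
(g(-103) + p)/(h - 28420) = (14/109 + 576)/(-3510 - 28420) = (62798/109)/(-31930) = (62798/109)*(-1/31930) = -31399/1740185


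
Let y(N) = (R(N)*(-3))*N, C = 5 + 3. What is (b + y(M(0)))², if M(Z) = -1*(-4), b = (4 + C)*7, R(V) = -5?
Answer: 20736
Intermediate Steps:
C = 8
b = 84 (b = (4 + 8)*7 = 12*7 = 84)
M(Z) = 4
y(N) = 15*N (y(N) = (-5*(-3))*N = 15*N)
(b + y(M(0)))² = (84 + 15*4)² = (84 + 60)² = 144² = 20736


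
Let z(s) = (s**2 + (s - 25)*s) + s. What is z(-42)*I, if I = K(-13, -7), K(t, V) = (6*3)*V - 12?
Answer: -625968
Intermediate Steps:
K(t, V) = -12 + 18*V (K(t, V) = 18*V - 12 = -12 + 18*V)
I = -138 (I = -12 + 18*(-7) = -12 - 126 = -138)
z(s) = s + s**2 + s*(-25 + s) (z(s) = (s**2 + (-25 + s)*s) + s = (s**2 + s*(-25 + s)) + s = s + s**2 + s*(-25 + s))
z(-42)*I = (2*(-42)*(-12 - 42))*(-138) = (2*(-42)*(-54))*(-138) = 4536*(-138) = -625968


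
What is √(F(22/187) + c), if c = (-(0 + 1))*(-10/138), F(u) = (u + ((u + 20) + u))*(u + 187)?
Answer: √5240180091/1173 ≈ 61.713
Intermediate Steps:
F(u) = (20 + 3*u)*(187 + u) (F(u) = (u + ((20 + u) + u))*(187 + u) = (u + (20 + 2*u))*(187 + u) = (20 + 3*u)*(187 + u))
c = 5/69 (c = (-1*1)*(-10*1/138) = -1*(-5/69) = 5/69 ≈ 0.072464)
√(F(22/187) + c) = √((3740 + 3*(22/187)² + 581*(22/187)) + 5/69) = √((3740 + 3*(22*(1/187))² + 581*(22*(1/187))) + 5/69) = √((3740 + 3*(2/17)² + 581*(2/17)) + 5/69) = √((3740 + 3*(4/289) + 1162/17) + 5/69) = √((3740 + 12/289 + 1162/17) + 5/69) = √(1100626/289 + 5/69) = √(75944639/19941) = √5240180091/1173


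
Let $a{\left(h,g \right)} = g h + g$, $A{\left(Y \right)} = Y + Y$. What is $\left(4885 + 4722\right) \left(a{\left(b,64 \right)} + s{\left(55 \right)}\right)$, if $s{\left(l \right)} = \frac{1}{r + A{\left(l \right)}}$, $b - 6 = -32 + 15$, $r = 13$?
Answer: $- \frac{756253433}{123} \approx -6.1484 \cdot 10^{6}$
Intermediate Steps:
$A{\left(Y \right)} = 2 Y$
$b = -11$ ($b = 6 + \left(-32 + 15\right) = 6 - 17 = -11$)
$s{\left(l \right)} = \frac{1}{13 + 2 l}$
$a{\left(h,g \right)} = g + g h$
$\left(4885 + 4722\right) \left(a{\left(b,64 \right)} + s{\left(55 \right)}\right) = \left(4885 + 4722\right) \left(64 \left(1 - 11\right) + \frac{1}{13 + 2 \cdot 55}\right) = 9607 \left(64 \left(-10\right) + \frac{1}{13 + 110}\right) = 9607 \left(-640 + \frac{1}{123}\right) = 9607 \left(- \frac{78719}{123}\right) = - \frac{756253433}{123}$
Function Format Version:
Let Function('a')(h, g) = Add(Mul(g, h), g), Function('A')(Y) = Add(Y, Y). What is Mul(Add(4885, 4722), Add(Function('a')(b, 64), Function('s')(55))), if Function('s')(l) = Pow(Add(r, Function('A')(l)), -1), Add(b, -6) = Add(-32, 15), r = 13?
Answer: Rational(-756253433, 123) ≈ -6.1484e+6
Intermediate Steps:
Function('A')(Y) = Mul(2, Y)
b = -11 (b = Add(6, Add(-32, 15)) = Add(6, -17) = -11)
Function('s')(l) = Pow(Add(13, Mul(2, l)), -1)
Function('a')(h, g) = Add(g, Mul(g, h))
Mul(Add(4885, 4722), Add(Function('a')(b, 64), Function('s')(55))) = Mul(Add(4885, 4722), Add(Mul(64, Add(1, -11)), Pow(Add(13, Mul(2, 55)), -1))) = Mul(9607, Add(Mul(64, -10), Pow(Add(13, 110), -1))) = Mul(9607, Add(-640, Pow(123, -1))) = Mul(9607, Add(-640, Rational(1, 123))) = Mul(9607, Rational(-78719, 123)) = Rational(-756253433, 123)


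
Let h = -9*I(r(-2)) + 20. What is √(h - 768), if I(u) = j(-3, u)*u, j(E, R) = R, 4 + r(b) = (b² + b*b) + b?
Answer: 28*I ≈ 28.0*I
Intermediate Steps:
r(b) = -4 + b + 2*b² (r(b) = -4 + ((b² + b*b) + b) = -4 + ((b² + b²) + b) = -4 + (2*b² + b) = -4 + (b + 2*b²) = -4 + b + 2*b²)
I(u) = u² (I(u) = u*u = u²)
h = -16 (h = -9*(-4 - 2 + 2*(-2)²)² + 20 = -9*(-4 - 2 + 2*4)² + 20 = -9*(-4 - 2 + 8)² + 20 = -9*2² + 20 = -9*4 + 20 = -36 + 20 = -16)
√(h - 768) = √(-16 - 768) = √(-784) = 28*I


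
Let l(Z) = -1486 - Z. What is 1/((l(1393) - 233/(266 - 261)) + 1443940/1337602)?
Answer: -3344005/9779611178 ≈ -0.00034194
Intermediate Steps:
1/((l(1393) - 233/(266 - 261)) + 1443940/1337602) = 1/(((-1486 - 1*1393) - 233/(266 - 261)) + 1443940/1337602) = 1/(((-1486 - 1393) - 233/5) + 1443940*(1/1337602)) = 1/((-2879 - 233*⅕) + 721970/668801) = 1/((-2879 - 233/5) + 721970/668801) = 1/(-14628/5 + 721970/668801) = 1/(-9779611178/3344005) = -3344005/9779611178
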